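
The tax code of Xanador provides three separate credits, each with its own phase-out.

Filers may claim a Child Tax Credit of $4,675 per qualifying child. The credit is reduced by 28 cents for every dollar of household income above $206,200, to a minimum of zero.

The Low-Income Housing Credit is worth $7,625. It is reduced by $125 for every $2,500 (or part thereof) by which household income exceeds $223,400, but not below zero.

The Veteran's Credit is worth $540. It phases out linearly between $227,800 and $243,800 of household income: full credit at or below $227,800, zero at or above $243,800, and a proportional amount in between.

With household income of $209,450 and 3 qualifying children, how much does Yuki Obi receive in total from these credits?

$21,280

Child Tax Credit: base = 3 × $4,675 = $14,025. 28% of the $3,250 excess over $206,200 is $910; credit = $14,025 − $910 = $13,115.
Low-Income Housing Credit: $209,450 is at or below the $223,400 threshold, so the full $7,625 applies.
Veteran's Credit: $209,450 is at or below the $227,800 threshold, so the full $540 applies.
Total: $13,115 + $7,625 + $540 = $21,280.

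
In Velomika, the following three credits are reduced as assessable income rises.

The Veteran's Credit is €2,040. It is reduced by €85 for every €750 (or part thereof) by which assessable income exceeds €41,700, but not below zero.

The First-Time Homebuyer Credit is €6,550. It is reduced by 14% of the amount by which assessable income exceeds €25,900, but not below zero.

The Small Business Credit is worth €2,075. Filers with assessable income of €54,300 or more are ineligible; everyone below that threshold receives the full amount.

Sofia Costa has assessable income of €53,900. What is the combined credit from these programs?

€5,300

Veteran's Credit: income exceeds €41,700 by €12,200, which is 17 full-or-partial €750 increments; reduction = 17 × €85 = €1,445, leaving €595.
First-Time Homebuyer Credit: 14% of the €28,000 excess over €25,900 is €3,920; credit = €6,550 − €3,920 = €2,630.
Small Business Credit: €53,900 is below the €54,300 cutoff, so the full €2,075 applies.
Total: €595 + €2,630 + €2,075 = €5,300.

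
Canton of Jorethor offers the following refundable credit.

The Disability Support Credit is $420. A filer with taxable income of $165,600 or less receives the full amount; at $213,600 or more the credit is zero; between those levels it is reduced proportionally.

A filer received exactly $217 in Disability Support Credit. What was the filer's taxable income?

$217 is 217/420 of the full $420, so 203/420 of the $48,000 range has been used: income = $165,600 + $48,000 × 203/420 = $188,800.

$188,800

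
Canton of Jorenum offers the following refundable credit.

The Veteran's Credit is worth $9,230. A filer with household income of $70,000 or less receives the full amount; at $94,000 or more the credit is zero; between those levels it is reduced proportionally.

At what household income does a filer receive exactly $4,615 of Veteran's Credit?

$4,615 is 4,615/9,230 of the full $9,230, so 4,615/9,230 of the $24,000 range has been used: income = $70,000 + $24,000 × 4,615/9,230 = $82,000.

$82,000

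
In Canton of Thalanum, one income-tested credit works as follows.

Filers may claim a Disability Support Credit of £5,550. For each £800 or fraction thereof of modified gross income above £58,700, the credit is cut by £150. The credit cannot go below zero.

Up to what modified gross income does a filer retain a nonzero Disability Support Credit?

£87,500

After 36 increments the reduction is 36 × £150 = £5,400, leaving £150; one more increment wipes it out. Increment 36 ends at excess 36 × £800 = £28,800, so the highest qualifying income is £58,700 + £28,800 = £87,500.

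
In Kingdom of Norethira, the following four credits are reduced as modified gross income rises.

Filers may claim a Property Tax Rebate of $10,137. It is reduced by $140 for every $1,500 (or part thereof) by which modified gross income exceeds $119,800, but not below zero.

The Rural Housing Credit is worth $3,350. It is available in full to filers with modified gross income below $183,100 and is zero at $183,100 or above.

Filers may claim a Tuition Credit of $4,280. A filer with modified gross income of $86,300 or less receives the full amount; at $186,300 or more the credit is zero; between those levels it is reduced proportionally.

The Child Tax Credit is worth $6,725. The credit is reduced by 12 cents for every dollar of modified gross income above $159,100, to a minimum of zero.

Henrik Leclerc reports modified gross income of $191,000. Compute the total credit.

$6,314

Property Tax Rebate: income exceeds $119,800 by $71,200, which is 48 full-or-partial $1,500 increments; reduction = 48 × $140 = $6,720, leaving $3,417.
Rural Housing Credit: $191,000 meets or exceeds the $183,100 cutoff, so the credit is $0.
Tuition Credit: $191,000 is at or above $186,300, so the credit is $0.
Child Tax Credit: 12% of the $31,900 excess over $159,100 is $3,828; credit = $6,725 − $3,828 = $2,897.
Total: $3,417 + $0 + $0 + $2,897 = $6,314.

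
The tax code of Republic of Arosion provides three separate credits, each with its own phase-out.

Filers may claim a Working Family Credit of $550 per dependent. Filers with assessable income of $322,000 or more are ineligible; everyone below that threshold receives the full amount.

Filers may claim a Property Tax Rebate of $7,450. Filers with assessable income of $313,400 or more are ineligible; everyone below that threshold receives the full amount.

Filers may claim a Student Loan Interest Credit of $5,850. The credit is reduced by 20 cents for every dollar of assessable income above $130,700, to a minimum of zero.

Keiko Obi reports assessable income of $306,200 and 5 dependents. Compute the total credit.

Working Family Credit: base = 5 × $550 = $2,750. $306,200 is below the $322,000 cutoff, so the full $2,750 applies.
Property Tax Rebate: $306,200 is below the $313,400 cutoff, so the full $7,450 applies.
Student Loan Interest Credit: 20% of the $175,500 excess over $130,700 is $35,100 ≥ base, so the credit is $0.
Total: $2,750 + $7,450 + $0 = $10,200.

$10,200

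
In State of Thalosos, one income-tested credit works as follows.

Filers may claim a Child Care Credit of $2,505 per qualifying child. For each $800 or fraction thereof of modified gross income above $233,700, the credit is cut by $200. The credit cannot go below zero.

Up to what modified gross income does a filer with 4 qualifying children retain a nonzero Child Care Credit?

Full credit = 4 × $2,505 = $10,020.
After 50 increments the reduction is 50 × $200 = $10,000, leaving $20; one more increment wipes it out. Increment 50 ends at excess 50 × $800 = $40,000, so the highest qualifying income is $233,700 + $40,000 = $273,700.

$273,700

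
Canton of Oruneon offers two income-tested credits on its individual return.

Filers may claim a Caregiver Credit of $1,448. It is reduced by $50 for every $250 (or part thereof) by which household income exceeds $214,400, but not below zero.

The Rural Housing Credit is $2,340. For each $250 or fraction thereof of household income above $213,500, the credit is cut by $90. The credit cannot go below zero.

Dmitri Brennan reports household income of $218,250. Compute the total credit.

$1,278

Caregiver Credit: income exceeds $214,400 by $3,850, which is 16 full-or-partial $250 increments; reduction = 16 × $50 = $800, leaving $648.
Rural Housing Credit: income exceeds $213,500 by $4,750, which is 19 full-or-partial $250 increments; reduction = 19 × $90 = $1,710, leaving $630.
Total: $648 + $630 = $1,278.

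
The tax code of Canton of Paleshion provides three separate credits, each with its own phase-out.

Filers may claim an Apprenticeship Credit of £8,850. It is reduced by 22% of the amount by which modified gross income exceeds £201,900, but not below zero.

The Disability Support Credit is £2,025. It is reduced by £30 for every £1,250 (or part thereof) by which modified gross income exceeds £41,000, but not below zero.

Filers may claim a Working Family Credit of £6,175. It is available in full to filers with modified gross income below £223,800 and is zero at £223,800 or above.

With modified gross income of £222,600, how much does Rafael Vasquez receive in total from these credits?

Apprenticeship Credit: 22% of the £20,700 excess over £201,900 is £4,554; credit = £8,850 − £4,554 = £4,296.
Disability Support Credit: income exceeds £41,000 by £181,600 → 146 increments × £30 = £4,380 ≥ base, so the credit is £0.
Working Family Credit: £222,600 is below the £223,800 cutoff, so the full £6,175 applies.
Total: £4,296 + £0 + £6,175 = £10,471.

£10,471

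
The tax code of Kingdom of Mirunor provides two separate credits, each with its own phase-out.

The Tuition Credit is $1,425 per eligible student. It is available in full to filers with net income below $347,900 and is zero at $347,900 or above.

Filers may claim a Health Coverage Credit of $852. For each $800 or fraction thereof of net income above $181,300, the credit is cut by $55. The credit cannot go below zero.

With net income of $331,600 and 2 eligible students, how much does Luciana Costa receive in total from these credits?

Tuition Credit: base = 2 × $1,425 = $2,850. $331,600 is below the $347,900 cutoff, so the full $2,850 applies.
Health Coverage Credit: income exceeds $181,300 by $150,300 → 188 increments × $55 = $10,340 ≥ base, so the credit is $0.
Total: $2,850 + $0 = $2,850.

$2,850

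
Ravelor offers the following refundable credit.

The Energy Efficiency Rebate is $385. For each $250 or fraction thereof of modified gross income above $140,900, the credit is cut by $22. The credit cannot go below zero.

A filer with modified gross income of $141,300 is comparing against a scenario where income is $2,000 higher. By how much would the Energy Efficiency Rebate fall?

At $141,300 — income exceeds $140,900 by $400, which is 2 full-or-partial $250 increments; reduction = 2 × $22 = $44, leaving $341.
At $143,300 — income exceeds $140,900 by $2,400, which is 10 full-or-partial $250 increments; reduction = 10 × $22 = $220, leaving $165.
Lost: $341 − $165 = $176.

$176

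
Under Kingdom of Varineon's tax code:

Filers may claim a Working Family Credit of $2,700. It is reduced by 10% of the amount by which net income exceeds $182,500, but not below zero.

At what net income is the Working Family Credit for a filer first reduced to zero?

$209,500

The credit falls by 10% of each dollar above $182,500, so it reaches zero when the excess is $2,700 / 10% = $27,000: income = $182,500 + $27,000 = $209,500.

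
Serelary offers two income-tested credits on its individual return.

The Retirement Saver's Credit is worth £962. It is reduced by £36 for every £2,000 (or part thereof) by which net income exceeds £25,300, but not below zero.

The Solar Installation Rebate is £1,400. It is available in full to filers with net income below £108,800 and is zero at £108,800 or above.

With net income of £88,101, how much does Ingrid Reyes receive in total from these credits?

Retirement Saver's Credit: income exceeds £25,300 by £62,801 → 32 increments × £36 = £1,152 ≥ base, so the credit is £0.
Solar Installation Rebate: £88,101 is below the £108,800 cutoff, so the full £1,400 applies.
Total: £0 + £1,400 = £1,400.

£1,400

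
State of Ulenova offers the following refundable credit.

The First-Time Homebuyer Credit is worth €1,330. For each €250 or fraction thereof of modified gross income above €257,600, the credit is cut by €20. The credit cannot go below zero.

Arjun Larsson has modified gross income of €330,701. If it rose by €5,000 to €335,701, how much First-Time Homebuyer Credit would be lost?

€0

At €330,701 — income exceeds €257,600 by €73,101 → 293 increments × €20 = €5,860 ≥ base, so the credit is €0.
At €335,701 — income exceeds €257,600 by €78,101 → 313 increments × €20 = €6,260 ≥ base, so the credit is €0.
Lost: €0 − €0 = €0.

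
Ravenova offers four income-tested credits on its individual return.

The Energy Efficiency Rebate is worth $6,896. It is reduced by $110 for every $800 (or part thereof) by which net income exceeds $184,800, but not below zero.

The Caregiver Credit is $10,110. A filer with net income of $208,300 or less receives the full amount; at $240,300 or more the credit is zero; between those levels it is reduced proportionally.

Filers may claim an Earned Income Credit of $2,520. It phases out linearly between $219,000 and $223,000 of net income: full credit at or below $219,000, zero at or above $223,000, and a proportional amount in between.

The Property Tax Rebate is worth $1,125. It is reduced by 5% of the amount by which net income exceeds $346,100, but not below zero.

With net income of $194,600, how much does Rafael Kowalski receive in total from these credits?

$19,221

Energy Efficiency Rebate: income exceeds $184,800 by $9,800, which is 13 full-or-partial $800 increments; reduction = 13 × $110 = $1,430, leaving $5,466.
Caregiver Credit: $194,600 is at or below the $208,300 threshold, so the full $10,110 applies.
Earned Income Credit: $194,600 is at or below the $219,000 threshold, so the full $2,520 applies.
Property Tax Rebate: $194,600 is at or below the $346,100 threshold, so the full $1,125 applies.
Total: $5,466 + $10,110 + $2,520 + $1,125 = $19,221.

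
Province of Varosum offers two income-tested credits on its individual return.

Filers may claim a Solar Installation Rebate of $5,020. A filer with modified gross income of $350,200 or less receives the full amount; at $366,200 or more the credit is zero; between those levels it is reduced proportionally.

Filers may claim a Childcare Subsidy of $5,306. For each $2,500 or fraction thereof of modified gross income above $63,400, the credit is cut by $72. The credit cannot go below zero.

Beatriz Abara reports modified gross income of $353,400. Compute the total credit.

$4,016

Solar Installation Rebate: $353,400 is $3,200 into a $16,000 phase-out range, leaving 12,800/16,000 of the credit: $5,020 × 12,800/16,000 = $4,016.
Childcare Subsidy: income exceeds $63,400 by $290,000 → 116 increments × $72 = $8,352 ≥ base, so the credit is $0.
Total: $4,016 + $0 = $4,016.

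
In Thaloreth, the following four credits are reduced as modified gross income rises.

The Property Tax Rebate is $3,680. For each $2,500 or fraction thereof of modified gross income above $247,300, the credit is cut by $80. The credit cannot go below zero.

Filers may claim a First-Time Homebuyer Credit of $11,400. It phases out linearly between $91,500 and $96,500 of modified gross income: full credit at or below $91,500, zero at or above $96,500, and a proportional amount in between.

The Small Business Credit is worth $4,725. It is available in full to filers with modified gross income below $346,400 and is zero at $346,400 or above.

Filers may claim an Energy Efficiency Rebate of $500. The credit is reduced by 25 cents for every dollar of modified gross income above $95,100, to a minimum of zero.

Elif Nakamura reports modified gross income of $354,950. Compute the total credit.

Property Tax Rebate: income exceeds $247,300 by $107,650, which is 44 full-or-partial $2,500 increments; reduction = 44 × $80 = $3,520, leaving $160.
First-Time Homebuyer Credit: $354,950 is at or above $96,500, so the credit is $0.
Small Business Credit: $354,950 meets or exceeds the $346,400 cutoff, so the credit is $0.
Energy Efficiency Rebate: 25% of the $259,850 excess over $95,100 is $64,962.50 ≥ base, so the credit is $0.
Total: $160 + $0 + $0 + $0 = $160.

$160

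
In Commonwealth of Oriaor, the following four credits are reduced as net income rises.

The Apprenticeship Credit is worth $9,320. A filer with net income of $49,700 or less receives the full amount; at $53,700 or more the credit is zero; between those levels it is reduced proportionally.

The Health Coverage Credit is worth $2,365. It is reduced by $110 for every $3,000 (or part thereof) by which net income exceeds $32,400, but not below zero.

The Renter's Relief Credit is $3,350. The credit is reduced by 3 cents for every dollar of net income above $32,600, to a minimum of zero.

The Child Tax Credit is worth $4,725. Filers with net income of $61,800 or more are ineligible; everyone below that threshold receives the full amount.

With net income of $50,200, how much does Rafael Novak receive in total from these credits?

Apprenticeship Credit: $50,200 is $500 into a $4,000 phase-out range, leaving 3,500/4,000 of the credit: $9,320 × 3,500/4,000 = $8,155.
Health Coverage Credit: income exceeds $32,400 by $17,800, which is 6 full-or-partial $3,000 increments; reduction = 6 × $110 = $660, leaving $1,705.
Renter's Relief Credit: 3% of the $17,600 excess over $32,600 is $528; credit = $3,350 − $528 = $2,822.
Child Tax Credit: $50,200 is below the $61,800 cutoff, so the full $4,725 applies.
Total: $8,155 + $1,705 + $2,822 + $4,725 = $17,407.

$17,407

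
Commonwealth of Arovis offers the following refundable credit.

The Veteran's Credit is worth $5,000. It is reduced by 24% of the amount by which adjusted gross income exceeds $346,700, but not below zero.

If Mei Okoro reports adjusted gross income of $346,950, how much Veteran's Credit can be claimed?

Veteran's Credit: 24% of the $250 excess over $346,700 is $60; credit = $5,000 − $60 = $4,940.

$4,940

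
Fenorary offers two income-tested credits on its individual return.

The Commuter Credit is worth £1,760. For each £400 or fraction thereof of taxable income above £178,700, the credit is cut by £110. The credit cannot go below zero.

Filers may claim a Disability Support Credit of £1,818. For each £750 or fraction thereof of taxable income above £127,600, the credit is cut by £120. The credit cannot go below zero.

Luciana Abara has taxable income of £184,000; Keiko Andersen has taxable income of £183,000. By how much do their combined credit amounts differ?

Luciana (£184,000): Commuter Credit: income exceeds £178,700 by £5,300, which is 14 full-or-partial £400 increments; reduction = 14 × £110 = £1,540, leaving £220. Disability Support Credit: income exceeds £127,600 by £56,400 → 76 increments × £120 = £9,120 ≥ base, so the credit is £0. total £220 + £0 = £220
Keiko (£183,000): Commuter Credit: income exceeds £178,700 by £4,300, which is 11 full-or-partial £400 increments; reduction = 11 × £110 = £1,210, leaving £550. Disability Support Credit: income exceeds £127,600 by £55,400 → 74 increments × £120 = £8,880 ≥ base, so the credit is £0. total £550 + £0 = £550
Difference: |£220 − £550| = £330.

£330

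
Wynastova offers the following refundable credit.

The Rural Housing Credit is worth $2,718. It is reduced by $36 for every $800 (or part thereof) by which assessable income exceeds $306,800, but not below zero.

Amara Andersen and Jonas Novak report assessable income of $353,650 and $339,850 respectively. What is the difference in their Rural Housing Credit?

Amara ($353,650): Rural Housing Credit: income exceeds $306,800 by $46,850, which is 59 full-or-partial $800 increments; reduction = 59 × $36 = $2,124, leaving $594.
Jonas ($339,850): Rural Housing Credit: income exceeds $306,800 by $33,050, which is 42 full-or-partial $800 increments; reduction = 42 × $36 = $1,512, leaving $1,206.
Difference: |$594 − $1,206| = $612.

$612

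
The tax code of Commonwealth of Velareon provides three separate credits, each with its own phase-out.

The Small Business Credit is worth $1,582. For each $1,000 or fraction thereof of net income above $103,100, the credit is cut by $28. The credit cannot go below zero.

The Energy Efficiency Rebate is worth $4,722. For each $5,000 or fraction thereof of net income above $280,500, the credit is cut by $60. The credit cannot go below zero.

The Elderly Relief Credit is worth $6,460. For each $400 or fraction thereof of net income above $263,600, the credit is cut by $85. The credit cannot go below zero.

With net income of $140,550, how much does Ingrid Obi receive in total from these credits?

Small Business Credit: income exceeds $103,100 by $37,450, which is 38 full-or-partial $1,000 increments; reduction = 38 × $28 = $1,064, leaving $518.
Energy Efficiency Rebate: $140,550 is at or below the $280,500 threshold, so the full $4,722 applies.
Elderly Relief Credit: $140,550 is at or below the $263,600 threshold, so the full $6,460 applies.
Total: $518 + $4,722 + $6,460 = $11,700.

$11,700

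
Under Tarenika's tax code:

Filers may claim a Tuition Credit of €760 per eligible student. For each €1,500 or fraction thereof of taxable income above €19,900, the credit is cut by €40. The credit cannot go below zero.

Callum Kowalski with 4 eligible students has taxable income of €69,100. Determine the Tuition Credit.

€1,720

Tuition Credit: base = 4 × €760 = €3,040. income exceeds €19,900 by €49,200, which is 33 full-or-partial €1,500 increments; reduction = 33 × €40 = €1,320, leaving €1,720.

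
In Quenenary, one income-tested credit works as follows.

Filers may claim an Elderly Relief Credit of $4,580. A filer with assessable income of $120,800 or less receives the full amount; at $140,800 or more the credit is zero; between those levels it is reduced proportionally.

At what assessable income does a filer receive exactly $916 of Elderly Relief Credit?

$136,800

$916 is 916/4,580 of the full $4,580, so 3,664/4,580 of the $20,000 range has been used: income = $120,800 + $20,000 × 3,664/4,580 = $136,800.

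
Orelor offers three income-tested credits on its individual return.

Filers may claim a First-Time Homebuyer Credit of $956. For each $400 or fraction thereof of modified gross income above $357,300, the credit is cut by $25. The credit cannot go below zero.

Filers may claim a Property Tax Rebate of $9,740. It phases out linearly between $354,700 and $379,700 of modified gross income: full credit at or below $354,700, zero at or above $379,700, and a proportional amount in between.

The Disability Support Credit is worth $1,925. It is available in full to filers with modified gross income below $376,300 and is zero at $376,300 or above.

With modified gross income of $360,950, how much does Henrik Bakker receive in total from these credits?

$9,936

First-Time Homebuyer Credit: income exceeds $357,300 by $3,650, which is 10 full-or-partial $400 increments; reduction = 10 × $25 = $250, leaving $706.
Property Tax Rebate: $360,950 is $6,250 into a $25,000 phase-out range, leaving 18,750/25,000 of the credit: $9,740 × 18,750/25,000 = $7,305.
Disability Support Credit: $360,950 is below the $376,300 cutoff, so the full $1,925 applies.
Total: $706 + $7,305 + $1,925 = $9,936.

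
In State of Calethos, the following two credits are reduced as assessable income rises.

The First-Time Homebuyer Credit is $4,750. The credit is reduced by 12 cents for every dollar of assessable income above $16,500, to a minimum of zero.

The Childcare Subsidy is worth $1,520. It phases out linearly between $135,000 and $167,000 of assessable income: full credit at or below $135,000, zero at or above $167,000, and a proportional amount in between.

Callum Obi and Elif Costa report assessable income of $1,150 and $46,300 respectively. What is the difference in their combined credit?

Callum ($1,150): First-Time Homebuyer Credit: $1,150 is at or below the $16,500 threshold, so the full $4,750 applies. Childcare Subsidy: $1,150 is at or below the $135,000 threshold, so the full $1,520 applies. total $4,750 + $1,520 = $6,270
Elif ($46,300): First-Time Homebuyer Credit: 12% of the $29,800 excess over $16,500 is $3,576; credit = $4,750 − $3,576 = $1,174. Childcare Subsidy: $46,300 is at or below the $135,000 threshold, so the full $1,520 applies. total $1,174 + $1,520 = $2,694
Difference: |$6,270 − $2,694| = $3,576.

$3,576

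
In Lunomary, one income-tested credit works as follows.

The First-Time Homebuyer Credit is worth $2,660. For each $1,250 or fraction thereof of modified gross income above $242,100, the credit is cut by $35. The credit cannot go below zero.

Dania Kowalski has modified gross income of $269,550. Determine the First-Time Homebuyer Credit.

$1,890

First-Time Homebuyer Credit: income exceeds $242,100 by $27,450, which is 22 full-or-partial $1,250 increments; reduction = 22 × $35 = $770, leaving $1,890.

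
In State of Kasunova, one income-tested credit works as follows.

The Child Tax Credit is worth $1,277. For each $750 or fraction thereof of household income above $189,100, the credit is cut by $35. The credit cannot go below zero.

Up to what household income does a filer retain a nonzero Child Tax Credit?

$216,100

After 36 increments the reduction is 36 × $35 = $1,260, leaving $17; one more increment wipes it out. Increment 36 ends at excess 36 × $750 = $27,000, so the highest qualifying income is $189,100 + $27,000 = $216,100.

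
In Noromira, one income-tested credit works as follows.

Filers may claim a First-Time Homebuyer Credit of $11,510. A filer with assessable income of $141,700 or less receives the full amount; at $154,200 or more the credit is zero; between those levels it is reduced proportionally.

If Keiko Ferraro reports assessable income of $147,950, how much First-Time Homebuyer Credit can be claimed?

$5,755

First-Time Homebuyer Credit: $147,950 is $6,250 into a $12,500 phase-out range, leaving 6,250/12,500 of the credit: $11,510 × 6,250/12,500 = $5,755.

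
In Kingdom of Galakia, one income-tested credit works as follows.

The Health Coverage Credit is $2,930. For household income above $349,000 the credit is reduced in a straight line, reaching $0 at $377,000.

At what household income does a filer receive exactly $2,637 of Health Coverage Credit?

$2,637 is 2,637/2,930 of the full $2,930, so 293/2,930 of the $28,000 range has been used: income = $349,000 + $28,000 × 293/2,930 = $351,800.

$351,800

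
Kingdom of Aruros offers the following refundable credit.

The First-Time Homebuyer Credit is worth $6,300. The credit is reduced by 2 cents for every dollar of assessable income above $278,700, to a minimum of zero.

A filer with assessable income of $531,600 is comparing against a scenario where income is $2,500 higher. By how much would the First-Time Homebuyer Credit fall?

$50

At $531,600 — 2% of the $252,900 excess over $278,700 is $5,058; credit = $6,300 − $5,058 = $1,242.
At $534,100 — 2% of the $255,400 excess over $278,700 is $5,108; credit = $6,300 − $5,108 = $1,192.
Lost: $1,242 − $1,192 = $50.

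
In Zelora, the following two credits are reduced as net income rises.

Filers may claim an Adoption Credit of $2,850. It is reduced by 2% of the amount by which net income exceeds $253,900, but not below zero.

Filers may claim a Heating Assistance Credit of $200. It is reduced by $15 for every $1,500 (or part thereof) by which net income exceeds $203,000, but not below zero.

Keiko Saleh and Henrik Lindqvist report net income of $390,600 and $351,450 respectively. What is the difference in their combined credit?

Keiko ($390,600): Adoption Credit: 2% of the $136,700 excess over $253,900 is $2,734; credit = $2,850 − $2,734 = $116. Heating Assistance Credit: income exceeds $203,000 by $187,600 → 126 increments × $15 = $1,890 ≥ base, so the credit is $0. total $116 + $0 = $116
Henrik ($351,450): Adoption Credit: 2% of the $97,550 excess over $253,900 is $1,951; credit = $2,850 − $1,951 = $899. Heating Assistance Credit: income exceeds $203,000 by $148,450 → 99 increments × $15 = $1,485 ≥ base, so the credit is $0. total $899 + $0 = $899
Difference: |$116 − $899| = $783.

$783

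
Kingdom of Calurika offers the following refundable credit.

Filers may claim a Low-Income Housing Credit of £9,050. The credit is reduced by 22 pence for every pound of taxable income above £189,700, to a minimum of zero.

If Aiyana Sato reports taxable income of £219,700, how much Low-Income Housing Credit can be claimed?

Low-Income Housing Credit: 22% of the £30,000 excess over £189,700 is £6,600; credit = £9,050 − £6,600 = £2,450.

£2,450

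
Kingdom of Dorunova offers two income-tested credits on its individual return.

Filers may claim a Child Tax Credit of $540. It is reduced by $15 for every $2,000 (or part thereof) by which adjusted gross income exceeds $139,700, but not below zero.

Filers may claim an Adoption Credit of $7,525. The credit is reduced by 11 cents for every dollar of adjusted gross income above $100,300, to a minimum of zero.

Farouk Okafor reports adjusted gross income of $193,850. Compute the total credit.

$120

Child Tax Credit: income exceeds $139,700 by $54,150, which is 28 full-or-partial $2,000 increments; reduction = 28 × $15 = $420, leaving $120.
Adoption Credit: 11% of the $93,550 excess over $100,300 is $10,290.50 ≥ base, so the credit is $0.
Total: $120 + $0 = $120.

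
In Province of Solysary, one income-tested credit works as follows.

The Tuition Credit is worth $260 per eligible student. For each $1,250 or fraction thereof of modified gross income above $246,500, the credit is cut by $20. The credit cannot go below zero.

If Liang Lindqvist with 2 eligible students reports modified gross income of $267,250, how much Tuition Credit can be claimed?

$180

Tuition Credit: base = 2 × $260 = $520. income exceeds $246,500 by $20,750, which is 17 full-or-partial $1,250 increments; reduction = 17 × $20 = $340, leaving $180.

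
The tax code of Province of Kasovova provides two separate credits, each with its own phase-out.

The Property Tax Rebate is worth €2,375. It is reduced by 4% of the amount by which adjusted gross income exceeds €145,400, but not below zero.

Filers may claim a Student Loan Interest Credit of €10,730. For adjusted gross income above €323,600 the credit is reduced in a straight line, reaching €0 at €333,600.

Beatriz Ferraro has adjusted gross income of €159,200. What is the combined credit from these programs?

Property Tax Rebate: 4% of the €13,800 excess over €145,400 is €552; credit = €2,375 − €552 = €1,823.
Student Loan Interest Credit: €159,200 is at or below the €323,600 threshold, so the full €10,730 applies.
Total: €1,823 + €10,730 = €12,553.

€12,553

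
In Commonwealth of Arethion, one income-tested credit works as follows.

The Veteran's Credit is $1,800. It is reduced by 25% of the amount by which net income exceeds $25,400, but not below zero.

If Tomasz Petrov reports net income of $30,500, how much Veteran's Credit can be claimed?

Veteran's Credit: 25% of the $5,100 excess over $25,400 is $1,275; credit = $1,800 − $1,275 = $525.

$525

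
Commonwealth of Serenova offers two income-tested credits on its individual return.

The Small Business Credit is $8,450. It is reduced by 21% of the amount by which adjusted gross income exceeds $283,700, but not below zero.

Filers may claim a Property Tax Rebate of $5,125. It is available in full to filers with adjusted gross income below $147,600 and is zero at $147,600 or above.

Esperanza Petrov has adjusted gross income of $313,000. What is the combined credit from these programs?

Small Business Credit: 21% of the $29,300 excess over $283,700 is $6,153; credit = $8,450 − $6,153 = $2,297.
Property Tax Rebate: $313,000 meets or exceeds the $147,600 cutoff, so the credit is $0.
Total: $2,297 + $0 = $2,297.

$2,297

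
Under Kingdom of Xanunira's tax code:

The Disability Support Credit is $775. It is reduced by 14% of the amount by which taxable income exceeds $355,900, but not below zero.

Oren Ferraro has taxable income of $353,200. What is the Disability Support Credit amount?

$775

Disability Support Credit: $353,200 is at or below the $355,900 threshold, so the full $775 applies.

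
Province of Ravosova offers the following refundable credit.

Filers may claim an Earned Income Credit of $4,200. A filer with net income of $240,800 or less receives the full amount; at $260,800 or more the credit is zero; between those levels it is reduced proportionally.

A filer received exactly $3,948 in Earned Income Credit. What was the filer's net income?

$242,000

$3,948 is 3,948/4,200 of the full $4,200, so 252/4,200 of the $20,000 range has been used: income = $240,800 + $20,000 × 252/4,200 = $242,000.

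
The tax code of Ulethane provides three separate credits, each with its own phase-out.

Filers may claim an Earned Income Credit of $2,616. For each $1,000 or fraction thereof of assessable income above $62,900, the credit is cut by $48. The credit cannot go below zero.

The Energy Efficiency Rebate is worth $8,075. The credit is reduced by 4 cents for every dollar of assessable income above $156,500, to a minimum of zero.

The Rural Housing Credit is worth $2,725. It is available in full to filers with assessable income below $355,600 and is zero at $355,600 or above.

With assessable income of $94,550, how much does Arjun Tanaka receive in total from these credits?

Earned Income Credit: income exceeds $62,900 by $31,650, which is 32 full-or-partial $1,000 increments; reduction = 32 × $48 = $1,536, leaving $1,080.
Energy Efficiency Rebate: $94,550 is at or below the $156,500 threshold, so the full $8,075 applies.
Rural Housing Credit: $94,550 is below the $355,600 cutoff, so the full $2,725 applies.
Total: $1,080 + $8,075 + $2,725 = $11,880.

$11,880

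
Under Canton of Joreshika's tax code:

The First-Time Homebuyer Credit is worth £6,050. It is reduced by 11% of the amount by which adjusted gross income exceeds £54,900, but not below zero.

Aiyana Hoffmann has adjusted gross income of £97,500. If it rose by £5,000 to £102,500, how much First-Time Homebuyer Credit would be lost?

At £97,500 — 11% of the £42,600 excess over £54,900 is £4,686; credit = £6,050 − £4,686 = £1,364.
At £102,500 — 11% of the £47,600 excess over £54,900 is £5,236; credit = £6,050 − £5,236 = £814.
Lost: £1,364 − £814 = £550.

£550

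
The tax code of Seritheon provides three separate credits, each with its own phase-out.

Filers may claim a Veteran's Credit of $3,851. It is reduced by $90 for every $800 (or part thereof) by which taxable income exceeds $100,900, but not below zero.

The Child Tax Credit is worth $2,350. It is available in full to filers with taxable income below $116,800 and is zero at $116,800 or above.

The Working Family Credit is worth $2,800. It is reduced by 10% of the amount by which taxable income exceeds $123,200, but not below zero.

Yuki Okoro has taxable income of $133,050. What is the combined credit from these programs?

Veteran's Credit: income exceeds $100,900 by $32,150, which is 41 full-or-partial $800 increments; reduction = 41 × $90 = $3,690, leaving $161.
Child Tax Credit: $133,050 meets or exceeds the $116,800 cutoff, so the credit is $0.
Working Family Credit: 10% of the $9,850 excess over $123,200 is $985; credit = $2,800 − $985 = $1,815.
Total: $161 + $0 + $1,815 = $1,976.

$1,976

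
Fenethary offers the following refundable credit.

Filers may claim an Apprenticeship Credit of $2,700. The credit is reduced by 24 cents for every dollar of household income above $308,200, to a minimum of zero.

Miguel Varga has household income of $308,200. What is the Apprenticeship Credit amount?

Apprenticeship Credit: $308,200 is at or below the $308,200 threshold, so the full $2,700 applies.

$2,700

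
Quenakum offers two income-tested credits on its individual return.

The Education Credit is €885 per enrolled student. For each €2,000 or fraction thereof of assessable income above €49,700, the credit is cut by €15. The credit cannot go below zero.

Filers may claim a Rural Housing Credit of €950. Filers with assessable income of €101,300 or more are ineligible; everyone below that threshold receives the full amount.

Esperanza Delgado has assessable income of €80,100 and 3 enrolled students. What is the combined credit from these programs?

Education Credit: base = 3 × €885 = €2,655. income exceeds €49,700 by €30,400, which is 16 full-or-partial €2,000 increments; reduction = 16 × €15 = €240, leaving €2,415.
Rural Housing Credit: €80,100 is below the €101,300 cutoff, so the full €950 applies.
Total: €2,415 + €950 = €3,365.

€3,365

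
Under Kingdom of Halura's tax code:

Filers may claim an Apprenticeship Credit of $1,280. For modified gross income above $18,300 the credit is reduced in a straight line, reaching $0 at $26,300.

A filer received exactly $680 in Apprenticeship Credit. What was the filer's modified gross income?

$22,050

$680 is 680/1,280 of the full $1,280, so 600/1,280 of the $8,000 range has been used: income = $18,300 + $8,000 × 600/1,280 = $22,050.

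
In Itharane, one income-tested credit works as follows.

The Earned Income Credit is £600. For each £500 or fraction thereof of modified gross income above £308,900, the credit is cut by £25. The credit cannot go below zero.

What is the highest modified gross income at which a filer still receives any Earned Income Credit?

After 23 increments the reduction is 23 × £25 = £575, leaving £25; one more increment wipes it out. Increment 23 ends at excess 23 × £500 = £11,500, so the highest qualifying income is £308,900 + £11,500 = £320,400.

£320,400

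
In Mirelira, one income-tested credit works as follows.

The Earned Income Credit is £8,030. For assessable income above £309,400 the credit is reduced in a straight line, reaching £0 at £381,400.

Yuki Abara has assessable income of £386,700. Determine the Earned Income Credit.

£0

Earned Income Credit: £386,700 is at or above £381,400, so the credit is £0.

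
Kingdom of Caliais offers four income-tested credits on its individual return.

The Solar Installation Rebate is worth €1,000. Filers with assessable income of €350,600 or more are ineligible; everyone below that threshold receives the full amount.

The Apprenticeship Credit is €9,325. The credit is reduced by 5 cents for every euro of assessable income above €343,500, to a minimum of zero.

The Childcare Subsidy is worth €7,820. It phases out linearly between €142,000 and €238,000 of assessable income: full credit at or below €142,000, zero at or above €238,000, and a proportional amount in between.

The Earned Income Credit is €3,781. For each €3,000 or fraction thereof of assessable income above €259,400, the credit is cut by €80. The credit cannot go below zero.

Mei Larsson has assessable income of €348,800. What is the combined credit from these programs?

€11,441

Solar Installation Rebate: €348,800 is below the €350,600 cutoff, so the full €1,000 applies.
Apprenticeship Credit: 5% of the €5,300 excess over €343,500 is €265; credit = €9,325 − €265 = €9,060.
Childcare Subsidy: €348,800 is at or above €238,000, so the credit is €0.
Earned Income Credit: income exceeds €259,400 by €89,400, which is 30 full-or-partial €3,000 increments; reduction = 30 × €80 = €2,400, leaving €1,381.
Total: €1,000 + €9,060 + €0 + €1,381 = €11,441.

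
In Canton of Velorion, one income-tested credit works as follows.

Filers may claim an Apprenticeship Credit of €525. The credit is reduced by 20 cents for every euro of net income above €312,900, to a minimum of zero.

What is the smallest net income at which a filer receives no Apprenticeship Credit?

The credit falls by 20% of each euro above €312,900, so it reaches zero when the excess is €525 / 20% = €2,625: income = €312,900 + €2,625 = €315,525.

€315,525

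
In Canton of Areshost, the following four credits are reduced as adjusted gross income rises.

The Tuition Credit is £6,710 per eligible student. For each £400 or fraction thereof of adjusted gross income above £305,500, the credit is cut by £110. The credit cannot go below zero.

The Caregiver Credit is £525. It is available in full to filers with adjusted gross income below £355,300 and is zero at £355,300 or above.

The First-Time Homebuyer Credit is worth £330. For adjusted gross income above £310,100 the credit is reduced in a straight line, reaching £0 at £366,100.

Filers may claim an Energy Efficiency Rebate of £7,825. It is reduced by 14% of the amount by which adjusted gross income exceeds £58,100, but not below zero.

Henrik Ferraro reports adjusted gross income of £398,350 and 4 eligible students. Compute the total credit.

Tuition Credit: base = 4 × £6,710 = £26,840. income exceeds £305,500 by £92,850, which is 233 full-or-partial £400 increments; reduction = 233 × £110 = £25,630, leaving £1,210.
Caregiver Credit: £398,350 meets or exceeds the £355,300 cutoff, so the credit is £0.
First-Time Homebuyer Credit: £398,350 is at or above £366,100, so the credit is £0.
Energy Efficiency Rebate: 14% of the £340,250 excess over £58,100 is £47,635 ≥ base, so the credit is £0.
Total: £1,210 + £0 + £0 + £0 = £1,210.

£1,210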